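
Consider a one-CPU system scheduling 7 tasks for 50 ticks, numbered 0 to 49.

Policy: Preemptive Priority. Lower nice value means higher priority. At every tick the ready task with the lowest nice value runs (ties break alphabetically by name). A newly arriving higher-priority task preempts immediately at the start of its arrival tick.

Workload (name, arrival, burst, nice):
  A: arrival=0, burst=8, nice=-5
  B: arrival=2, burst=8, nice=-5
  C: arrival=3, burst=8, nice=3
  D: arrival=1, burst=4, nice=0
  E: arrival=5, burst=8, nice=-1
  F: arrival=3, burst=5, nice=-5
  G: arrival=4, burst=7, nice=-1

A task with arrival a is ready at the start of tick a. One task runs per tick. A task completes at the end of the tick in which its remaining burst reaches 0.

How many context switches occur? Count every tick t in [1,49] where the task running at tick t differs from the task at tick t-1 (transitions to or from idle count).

t=0: ready={A} → run A
t=1: ready={A,D} → run A
t=2: ready={A,B,D} → run A
t=3: ready={A,B,C,D,F} → run A
t=4: ready={A,B,C,D,F,G} → run A
t=5: ready={A,B,C,D,E,F,G} → run A
t=6: ready={A,B,C,D,E,F,G} → run A
t=7: ready={A,B,C,D,E,F,G} → run A
t=8: ready={B,C,D,E,F,G} → run B
t=9: ready={B,C,D,E,F,G} → run B
t=10: ready={B,C,D,E,F,G} → run B
t=11: ready={B,C,D,E,F,G} → run B
t=12: ready={B,C,D,E,F,G} → run B
t=13: ready={B,C,D,E,F,G} → run B
t=14: ready={B,C,D,E,F,G} → run B
t=15: ready={B,C,D,E,F,G} → run B
t=16: ready={C,D,E,F,G} → run F
t=17: ready={C,D,E,F,G} → run F
t=18: ready={C,D,E,F,G} → run F
t=19: ready={C,D,E,F,G} → run F
t=20: ready={C,D,E,F,G} → run F
t=21: ready={C,D,E,G} → run E
t=22: ready={C,D,E,G} → run E
t=23: ready={C,D,E,G} → run E
t=24: ready={C,D,E,G} → run E
t=25: ready={C,D,E,G} → run E
t=26: ready={C,D,E,G} → run E
t=27: ready={C,D,E,G} → run E
t=28: ready={C,D,E,G} → run E
t=29: ready={C,D,G} → run G
t=30: ready={C,D,G} → run G
t=31: ready={C,D,G} → run G
t=32: ready={C,D,G} → run G
t=33: ready={C,D,G} → run G
t=34: ready={C,D,G} → run G
t=35: ready={C,D,G} → run G
t=36: ready={C,D} → run D
t=37: ready={C,D} → run D
t=38: ready={C,D} → run D
t=39: ready={C,D} → run D
t=40: ready={C} → run C
t=41: ready={C} → run C
t=42: ready={C} → run C
t=43: ready={C} → run C
t=44: ready={C} → run C
t=45: ready={C} → run C
t=46: ready={C} → run C
t=47: ready={C} → run C
t=48: (idle)
t=49: (idle)

context switches = 7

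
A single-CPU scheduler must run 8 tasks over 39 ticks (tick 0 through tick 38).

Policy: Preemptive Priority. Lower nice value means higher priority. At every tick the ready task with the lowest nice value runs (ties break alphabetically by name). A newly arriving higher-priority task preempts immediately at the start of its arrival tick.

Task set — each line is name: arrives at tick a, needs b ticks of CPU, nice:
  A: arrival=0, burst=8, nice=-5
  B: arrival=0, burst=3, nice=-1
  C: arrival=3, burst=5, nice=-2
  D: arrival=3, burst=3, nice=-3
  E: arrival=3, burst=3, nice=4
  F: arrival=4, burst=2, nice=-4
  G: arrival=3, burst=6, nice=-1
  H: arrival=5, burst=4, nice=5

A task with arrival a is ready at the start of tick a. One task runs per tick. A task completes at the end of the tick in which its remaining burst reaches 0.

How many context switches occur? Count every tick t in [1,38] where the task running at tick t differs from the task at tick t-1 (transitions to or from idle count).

t=0: ready={A,B} → run A
t=1: ready={A,B} → run A
t=2: ready={A,B} → run A
t=3: ready={A,B,C,D,E,G} → run A
t=4: ready={A,B,C,D,E,F,G} → run A
t=5: ready={A,B,C,D,E,F,G,H} → run A
t=6: ready={A,B,C,D,E,F,G,H} → run A
t=7: ready={A,B,C,D,E,F,G,H} → run A
t=8: ready={B,C,D,E,F,G,H} → run F
t=9: ready={B,C,D,E,F,G,H} → run F
t=10: ready={B,C,D,E,G,H} → run D
t=11: ready={B,C,D,E,G,H} → run D
t=12: ready={B,C,D,E,G,H} → run D
t=13: ready={B,C,E,G,H} → run C
t=14: ready={B,C,E,G,H} → run C
t=15: ready={B,C,E,G,H} → run C
t=16: ready={B,C,E,G,H} → run C
t=17: ready={B,C,E,G,H} → run C
t=18: ready={B,E,G,H} → run B
t=19: ready={B,E,G,H} → run B
t=20: ready={B,E,G,H} → run B
t=21: ready={E,G,H} → run G
t=22: ready={E,G,H} → run G
t=23: ready={E,G,H} → run G
t=24: ready={E,G,H} → run G
t=25: ready={E,G,H} → run G
t=26: ready={E,G,H} → run G
t=27: ready={E,H} → run E
t=28: ready={E,H} → run E
t=29: ready={E,H} → run E
t=30: ready={H} → run H
t=31: ready={H} → run H
t=32: ready={H} → run H
t=33: ready={H} → run H
t=34: (idle)
t=35: (idle)
t=36: (idle)
t=37: (idle)
t=38: (idle)

context switches = 8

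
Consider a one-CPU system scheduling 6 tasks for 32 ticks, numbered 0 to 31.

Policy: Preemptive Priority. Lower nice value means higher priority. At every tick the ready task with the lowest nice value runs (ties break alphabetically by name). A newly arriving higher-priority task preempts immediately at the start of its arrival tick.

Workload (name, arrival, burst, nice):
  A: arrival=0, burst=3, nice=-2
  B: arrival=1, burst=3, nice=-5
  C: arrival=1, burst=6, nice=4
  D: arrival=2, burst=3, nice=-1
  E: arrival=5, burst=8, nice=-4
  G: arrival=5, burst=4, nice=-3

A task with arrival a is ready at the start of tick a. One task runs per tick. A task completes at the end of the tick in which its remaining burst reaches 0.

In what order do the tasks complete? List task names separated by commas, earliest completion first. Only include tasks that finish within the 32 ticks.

completion order = B, E, G, A, D, C

t=0: ready={A} → run A
t=1: ready={A,B,C} → run B
t=2: ready={A,B,C,D} → run B
t=3: ready={A,B,C,D} → run B
t=4: ready={A,C,D} → run A
t=5: ready={A,C,D,E,G} → run E
t=6: ready={A,C,D,E,G} → run E
t=7: ready={A,C,D,E,G} → run E
t=8: ready={A,C,D,E,G} → run E
t=9: ready={A,C,D,E,G} → run E
t=10: ready={A,C,D,E,G} → run E
t=11: ready={A,C,D,E,G} → run E
t=12: ready={A,C,D,E,G} → run E
t=13: ready={A,C,D,G} → run G
t=14: ready={A,C,D,G} → run G
t=15: ready={A,C,D,G} → run G
t=16: ready={A,C,D,G} → run G
t=17: ready={A,C,D} → run A
t=18: ready={C,D} → run D
t=19: ready={C,D} → run D
t=20: ready={C,D} → run D
t=21: ready={C} → run C
t=22: ready={C} → run C
t=23: ready={C} → run C
t=24: ready={C} → run C
t=25: ready={C} → run C
t=26: ready={C} → run C
t=27: (idle)
t=28: (idle)
t=29: (idle)
t=30: (idle)
t=31: (idle)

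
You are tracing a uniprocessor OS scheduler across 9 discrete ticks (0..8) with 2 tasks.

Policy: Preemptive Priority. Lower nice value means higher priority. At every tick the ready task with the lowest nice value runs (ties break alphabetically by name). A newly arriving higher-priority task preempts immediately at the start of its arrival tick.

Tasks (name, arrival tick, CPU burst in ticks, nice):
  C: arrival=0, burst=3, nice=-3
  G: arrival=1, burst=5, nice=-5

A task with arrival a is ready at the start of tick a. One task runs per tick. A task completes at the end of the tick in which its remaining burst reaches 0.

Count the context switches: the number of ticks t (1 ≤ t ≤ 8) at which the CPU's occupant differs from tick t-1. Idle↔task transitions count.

t=0: ready={C} → run C
t=1: ready={C,G} → run G
t=2: ready={C,G} → run G
t=3: ready={C,G} → run G
t=4: ready={C,G} → run G
t=5: ready={C,G} → run G
t=6: ready={C} → run C
t=7: ready={C} → run C
t=8: (idle)

context switches = 3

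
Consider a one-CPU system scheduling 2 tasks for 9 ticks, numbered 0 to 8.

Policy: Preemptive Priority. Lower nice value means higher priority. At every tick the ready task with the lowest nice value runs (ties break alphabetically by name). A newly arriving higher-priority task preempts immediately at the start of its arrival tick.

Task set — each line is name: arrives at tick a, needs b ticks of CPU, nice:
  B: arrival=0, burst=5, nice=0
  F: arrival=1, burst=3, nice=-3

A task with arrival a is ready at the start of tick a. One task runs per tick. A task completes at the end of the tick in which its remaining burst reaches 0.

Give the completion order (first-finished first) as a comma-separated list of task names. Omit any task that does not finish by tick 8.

completion order = F, B

t=0: ready={B} → run B
t=1: ready={B,F} → run F
t=2: ready={B,F} → run F
t=3: ready={B,F} → run F
t=4: ready={B} → run B
t=5: ready={B} → run B
t=6: ready={B} → run B
t=7: ready={B} → run B
t=8: (idle)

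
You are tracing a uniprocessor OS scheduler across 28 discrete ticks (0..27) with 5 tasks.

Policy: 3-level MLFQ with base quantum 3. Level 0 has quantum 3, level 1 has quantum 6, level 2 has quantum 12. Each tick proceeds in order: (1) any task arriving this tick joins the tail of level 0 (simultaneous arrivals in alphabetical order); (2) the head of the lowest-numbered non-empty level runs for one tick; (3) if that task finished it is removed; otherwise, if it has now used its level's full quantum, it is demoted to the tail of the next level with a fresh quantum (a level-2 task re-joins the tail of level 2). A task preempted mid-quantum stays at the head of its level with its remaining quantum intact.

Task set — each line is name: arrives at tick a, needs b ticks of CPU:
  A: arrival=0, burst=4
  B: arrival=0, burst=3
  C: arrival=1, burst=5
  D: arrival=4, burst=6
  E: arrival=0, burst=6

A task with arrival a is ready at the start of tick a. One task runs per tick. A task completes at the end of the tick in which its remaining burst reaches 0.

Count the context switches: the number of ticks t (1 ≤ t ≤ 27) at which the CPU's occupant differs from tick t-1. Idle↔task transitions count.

context switches = 9

t=0: L0/L1/L2 = ABE/-/- → run A
t=1: L0/L1/L2 = ABEC/-/- → run A
t=2: L0/L1/L2 = ABEC/-/- → run A
t=3: L0/L1/L2 = BEC/A/- → run B
t=4: L0/L1/L2 = BECD/A/- → run B
t=5: L0/L1/L2 = BECD/A/- → run B
t=6: L0/L1/L2 = ECD/A/- → run E
t=7: L0/L1/L2 = ECD/A/- → run E
t=8: L0/L1/L2 = ECD/A/- → run E
t=9: L0/L1/L2 = CD/AE/- → run C
t=10: L0/L1/L2 = CD/AE/- → run C
t=11: L0/L1/L2 = CD/AE/- → run C
t=12: L0/L1/L2 = D/AEC/- → run D
t=13: L0/L1/L2 = D/AEC/- → run D
t=14: L0/L1/L2 = D/AEC/- → run D
t=15: L0/L1/L2 = -/AECD/- → run A
t=16: L0/L1/L2 = -/ECD/- → run E
t=17: L0/L1/L2 = -/ECD/- → run E
t=18: L0/L1/L2 = -/ECD/- → run E
t=19: L0/L1/L2 = -/CD/- → run C
t=20: L0/L1/L2 = -/CD/- → run C
t=21: L0/L1/L2 = -/D/- → run D
t=22: L0/L1/L2 = -/D/- → run D
t=23: L0/L1/L2 = -/D/- → run D
t=24: (idle)
t=25: (idle)
t=26: (idle)
t=27: (idle)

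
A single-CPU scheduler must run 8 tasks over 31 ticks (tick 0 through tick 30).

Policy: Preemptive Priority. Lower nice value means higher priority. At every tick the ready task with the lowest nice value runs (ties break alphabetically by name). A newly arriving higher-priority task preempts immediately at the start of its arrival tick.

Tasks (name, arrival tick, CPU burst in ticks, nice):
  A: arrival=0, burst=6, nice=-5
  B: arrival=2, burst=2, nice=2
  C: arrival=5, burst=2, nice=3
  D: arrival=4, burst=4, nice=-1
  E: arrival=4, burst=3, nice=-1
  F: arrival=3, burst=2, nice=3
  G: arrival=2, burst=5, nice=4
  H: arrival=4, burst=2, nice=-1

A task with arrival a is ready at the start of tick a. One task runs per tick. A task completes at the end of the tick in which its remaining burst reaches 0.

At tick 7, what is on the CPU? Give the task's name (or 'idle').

running at tick 7 = D

t=0: ready={A} → run A
t=1: ready={A} → run A
t=2: ready={A,B,G} → run A
t=3: ready={A,B,F,G} → run A
t=4: ready={A,B,D,E,F,G,H} → run A
t=5: ready={A,B,C,D,E,F,G,H} → run A
t=6: ready={B,C,D,E,F,G,H} → run D
t=7: ready={B,C,D,E,F,G,H} → run D
t=8: ready={B,C,D,E,F,G,H} → run D
t=9: ready={B,C,D,E,F,G,H} → run D
t=10: ready={B,C,E,F,G,H} → run E
t=11: ready={B,C,E,F,G,H} → run E
t=12: ready={B,C,E,F,G,H} → run E
t=13: ready={B,C,F,G,H} → run H
t=14: ready={B,C,F,G,H} → run H
t=15: ready={B,C,F,G} → run B
t=16: ready={B,C,F,G} → run B
t=17: ready={C,F,G} → run C
t=18: ready={C,F,G} → run C
t=19: ready={F,G} → run F
t=20: ready={F,G} → run F
t=21: ready={G} → run G
t=22: ready={G} → run G
t=23: ready={G} → run G
t=24: ready={G} → run G
t=25: ready={G} → run G
t=26: (idle)
t=27: (idle)
t=28: (idle)
t=29: (idle)
t=30: (idle)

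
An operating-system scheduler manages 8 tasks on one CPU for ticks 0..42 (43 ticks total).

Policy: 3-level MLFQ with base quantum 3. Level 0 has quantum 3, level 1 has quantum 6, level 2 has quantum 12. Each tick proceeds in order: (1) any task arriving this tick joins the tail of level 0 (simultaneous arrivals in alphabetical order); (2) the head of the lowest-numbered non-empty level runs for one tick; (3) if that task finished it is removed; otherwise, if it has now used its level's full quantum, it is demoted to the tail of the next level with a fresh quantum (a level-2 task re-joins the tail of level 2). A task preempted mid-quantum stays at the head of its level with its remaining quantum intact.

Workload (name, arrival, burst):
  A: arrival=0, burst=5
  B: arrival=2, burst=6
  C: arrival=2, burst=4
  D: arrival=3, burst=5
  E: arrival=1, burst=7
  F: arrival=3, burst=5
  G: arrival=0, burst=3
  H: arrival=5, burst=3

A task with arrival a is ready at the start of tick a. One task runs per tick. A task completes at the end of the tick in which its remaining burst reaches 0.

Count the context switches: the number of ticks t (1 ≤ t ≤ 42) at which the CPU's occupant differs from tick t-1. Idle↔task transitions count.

context switches = 14

t=0: L0/L1/L2 = AG/-/- → run A
t=1: L0/L1/L2 = AGE/-/- → run A
t=2: L0/L1/L2 = AGEBC/-/- → run A
t=3: L0/L1/L2 = GEBCDF/A/- → run G
t=4: L0/L1/L2 = GEBCDF/A/- → run G
t=5: L0/L1/L2 = GEBCDFH/A/- → run G
t=6: L0/L1/L2 = EBCDFH/A/- → run E
t=7: L0/L1/L2 = EBCDFH/A/- → run E
t=8: L0/L1/L2 = EBCDFH/A/- → run E
t=9: L0/L1/L2 = BCDFH/AE/- → run B
t=10: L0/L1/L2 = BCDFH/AE/- → run B
t=11: L0/L1/L2 = BCDFH/AE/- → run B
t=12: L0/L1/L2 = CDFH/AEB/- → run C
t=13: L0/L1/L2 = CDFH/AEB/- → run C
t=14: L0/L1/L2 = CDFH/AEB/- → run C
t=15: L0/L1/L2 = DFH/AEBC/- → run D
t=16: L0/L1/L2 = DFH/AEBC/- → run D
t=17: L0/L1/L2 = DFH/AEBC/- → run D
t=18: L0/L1/L2 = FH/AEBCD/- → run F
t=19: L0/L1/L2 = FH/AEBCD/- → run F
t=20: L0/L1/L2 = FH/AEBCD/- → run F
t=21: L0/L1/L2 = H/AEBCDF/- → run H
t=22: L0/L1/L2 = H/AEBCDF/- → run H
t=23: L0/L1/L2 = H/AEBCDF/- → run H
t=24: L0/L1/L2 = -/AEBCDF/- → run A
t=25: L0/L1/L2 = -/AEBCDF/- → run A
t=26: L0/L1/L2 = -/EBCDF/- → run E
t=27: L0/L1/L2 = -/EBCDF/- → run E
t=28: L0/L1/L2 = -/EBCDF/- → run E
t=29: L0/L1/L2 = -/EBCDF/- → run E
t=30: L0/L1/L2 = -/BCDF/- → run B
t=31: L0/L1/L2 = -/BCDF/- → run B
t=32: L0/L1/L2 = -/BCDF/- → run B
t=33: L0/L1/L2 = -/CDF/- → run C
t=34: L0/L1/L2 = -/DF/- → run D
t=35: L0/L1/L2 = -/DF/- → run D
t=36: L0/L1/L2 = -/F/- → run F
t=37: L0/L1/L2 = -/F/- → run F
t=38: (idle)
t=39: (idle)
t=40: (idle)
t=41: (idle)
t=42: (idle)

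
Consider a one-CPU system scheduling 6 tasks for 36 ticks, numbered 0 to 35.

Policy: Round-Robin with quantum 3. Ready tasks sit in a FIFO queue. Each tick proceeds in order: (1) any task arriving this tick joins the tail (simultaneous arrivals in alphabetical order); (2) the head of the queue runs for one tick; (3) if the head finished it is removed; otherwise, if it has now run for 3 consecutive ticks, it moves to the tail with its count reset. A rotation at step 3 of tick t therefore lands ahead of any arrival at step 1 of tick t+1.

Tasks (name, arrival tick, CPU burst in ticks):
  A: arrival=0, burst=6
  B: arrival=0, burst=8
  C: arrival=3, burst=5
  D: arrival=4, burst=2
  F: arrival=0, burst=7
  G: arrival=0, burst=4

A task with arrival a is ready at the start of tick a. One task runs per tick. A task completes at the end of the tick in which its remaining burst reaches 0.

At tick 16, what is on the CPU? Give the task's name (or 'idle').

running at tick 16 = C

t=0: queue=[A,B,F,G] q_used=0 → run A
t=1: queue=[A,B,F,G] q_used=1 → run A
t=2: queue=[A,B,F,G] q_used=2 → run A
t=3: queue=[B,F,G,A,C] q_used=0 → run B
t=4: queue=[B,F,G,A,C,D] q_used=1 → run B
t=5: queue=[B,F,G,A,C,D] q_used=2 → run B
t=6: queue=[F,G,A,C,D,B] q_used=0 → run F
t=7: queue=[F,G,A,C,D,B] q_used=1 → run F
t=8: queue=[F,G,A,C,D,B] q_used=2 → run F
t=9: queue=[G,A,C,D,B,F] q_used=0 → run G
t=10: queue=[G,A,C,D,B,F] q_used=1 → run G
t=11: queue=[G,A,C,D,B,F] q_used=2 → run G
t=12: queue=[A,C,D,B,F,G] q_used=0 → run A
t=13: queue=[A,C,D,B,F,G] q_used=1 → run A
t=14: queue=[A,C,D,B,F,G] q_used=2 → run A
t=15: queue=[C,D,B,F,G] q_used=0 → run C
t=16: queue=[C,D,B,F,G] q_used=1 → run C
t=17: queue=[C,D,B,F,G] q_used=2 → run C
t=18: queue=[D,B,F,G,C] q_used=0 → run D
t=19: queue=[D,B,F,G,C] q_used=1 → run D
t=20: queue=[B,F,G,C] q_used=0 → run B
t=21: queue=[B,F,G,C] q_used=1 → run B
t=22: queue=[B,F,G,C] q_used=2 → run B
t=23: queue=[F,G,C,B] q_used=0 → run F
t=24: queue=[F,G,C,B] q_used=1 → run F
t=25: queue=[F,G,C,B] q_used=2 → run F
t=26: queue=[G,C,B,F] q_used=0 → run G
t=27: queue=[C,B,F] q_used=0 → run C
t=28: queue=[C,B,F] q_used=1 → run C
t=29: queue=[B,F] q_used=0 → run B
t=30: queue=[B,F] q_used=1 → run B
t=31: queue=[F] q_used=0 → run F
t=32: (idle)
t=33: (idle)
t=34: (idle)
t=35: (idle)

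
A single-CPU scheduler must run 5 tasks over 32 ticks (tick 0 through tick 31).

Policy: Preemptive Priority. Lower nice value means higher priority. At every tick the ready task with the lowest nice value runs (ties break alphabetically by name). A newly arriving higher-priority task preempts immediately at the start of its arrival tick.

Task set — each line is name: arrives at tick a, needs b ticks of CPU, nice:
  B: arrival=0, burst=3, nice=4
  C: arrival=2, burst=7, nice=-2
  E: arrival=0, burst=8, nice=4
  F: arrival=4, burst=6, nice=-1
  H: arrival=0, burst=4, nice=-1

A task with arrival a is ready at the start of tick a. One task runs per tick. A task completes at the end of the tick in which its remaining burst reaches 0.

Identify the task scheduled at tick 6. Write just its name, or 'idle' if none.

running at tick 6 = C

t=0: ready={B,E,H} → run H
t=1: ready={B,E,H} → run H
t=2: ready={B,C,E,H} → run C
t=3: ready={B,C,E,H} → run C
t=4: ready={B,C,E,F,H} → run C
t=5: ready={B,C,E,F,H} → run C
t=6: ready={B,C,E,F,H} → run C
t=7: ready={B,C,E,F,H} → run C
t=8: ready={B,C,E,F,H} → run C
t=9: ready={B,E,F,H} → run F
t=10: ready={B,E,F,H} → run F
t=11: ready={B,E,F,H} → run F
t=12: ready={B,E,F,H} → run F
t=13: ready={B,E,F,H} → run F
t=14: ready={B,E,F,H} → run F
t=15: ready={B,E,H} → run H
t=16: ready={B,E,H} → run H
t=17: ready={B,E} → run B
t=18: ready={B,E} → run B
t=19: ready={B,E} → run B
t=20: ready={E} → run E
t=21: ready={E} → run E
t=22: ready={E} → run E
t=23: ready={E} → run E
t=24: ready={E} → run E
t=25: ready={E} → run E
t=26: ready={E} → run E
t=27: ready={E} → run E
t=28: (idle)
t=29: (idle)
t=30: (idle)
t=31: (idle)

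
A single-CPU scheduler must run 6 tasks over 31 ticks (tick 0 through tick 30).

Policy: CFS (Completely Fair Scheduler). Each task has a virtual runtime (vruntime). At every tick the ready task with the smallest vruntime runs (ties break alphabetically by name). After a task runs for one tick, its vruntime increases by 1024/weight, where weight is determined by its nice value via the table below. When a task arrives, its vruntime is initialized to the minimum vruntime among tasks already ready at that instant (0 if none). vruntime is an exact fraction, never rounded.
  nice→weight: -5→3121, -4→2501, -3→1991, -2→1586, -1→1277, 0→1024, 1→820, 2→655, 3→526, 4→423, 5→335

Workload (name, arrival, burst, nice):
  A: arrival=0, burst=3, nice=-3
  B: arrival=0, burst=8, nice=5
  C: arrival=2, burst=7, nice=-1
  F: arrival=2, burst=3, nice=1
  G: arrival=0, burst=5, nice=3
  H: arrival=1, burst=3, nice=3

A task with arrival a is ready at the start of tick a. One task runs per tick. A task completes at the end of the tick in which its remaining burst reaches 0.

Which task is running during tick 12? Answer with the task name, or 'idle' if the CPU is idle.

t=0: vr[A=0 B=0 G=0] → run A
t=1: vr[A=1024/1991 B=0 G=0 H=0] → run B
t=2: vr[A=1024/1991 B=1024/335 C=0 F=0 G=0 H=0] → run C
t=3: vr[A=1024/1991 B=1024/335 C=1024/1277 F=0 G=0 H=0] → run F
t=4: vr[A=1024/1991 B=1024/335 C=1024/1277 F=256/205 G=0 H=0] → run G
t=5: vr[A=1024/1991 B=1024/335 C=1024/1277 F=256/205 G=512/263 H=0] → run H
t=6: vr[A=1024/1991 B=1024/335 C=1024/1277 F=256/205 G=512/263 H=512/263] → run A
t=7: vr[A=2048/1991 B=1024/335 C=1024/1277 F=256/205 G=512/263 H=512/263] → run C
t=8: vr[A=2048/1991 B=1024/335 C=2048/1277 F=256/205 G=512/263 H=512/263] → run A
t=9: vr[B=1024/335 C=2048/1277 F=256/205 G=512/263 H=512/263] → run F
t=10: vr[B=1024/335 C=2048/1277 F=512/205 G=512/263 H=512/263] → run C
t=11: vr[B=1024/335 C=3072/1277 F=512/205 G=512/263 H=512/263] → run G
t=12: vr[B=1024/335 C=3072/1277 F=512/205 G=1024/263 H=512/263] → run H
t=13: vr[B=1024/335 C=3072/1277 F=512/205 G=1024/263 H=1024/263] → run C
t=14: vr[B=1024/335 C=4096/1277 F=512/205 G=1024/263 H=1024/263] → run F
t=15: vr[B=1024/335 C=4096/1277 G=1024/263 H=1024/263] → run B
t=16: vr[B=2048/335 C=4096/1277 G=1024/263 H=1024/263] → run C
t=17: vr[B=2048/335 C=5120/1277 G=1024/263 H=1024/263] → run G
t=18: vr[B=2048/335 C=5120/1277 G=1536/263 H=1024/263] → run H
t=19: vr[B=2048/335 C=5120/1277 G=1536/263] → run C
t=20: vr[B=2048/335 C=6144/1277 G=1536/263] → run C
t=21: vr[B=2048/335 G=1536/263] → run G
t=22: vr[B=2048/335 G=2048/263] → run B
t=23: vr[B=3072/335 G=2048/263] → run G
t=24: vr[B=3072/335] → run B
t=25: vr[B=4096/335] → run B
t=26: vr[B=1024/67] → run B
t=27: vr[B=6144/335] → run B
t=28: vr[B=7168/335] → run B
t=29: (idle)
t=30: (idle)

running at tick 12 = H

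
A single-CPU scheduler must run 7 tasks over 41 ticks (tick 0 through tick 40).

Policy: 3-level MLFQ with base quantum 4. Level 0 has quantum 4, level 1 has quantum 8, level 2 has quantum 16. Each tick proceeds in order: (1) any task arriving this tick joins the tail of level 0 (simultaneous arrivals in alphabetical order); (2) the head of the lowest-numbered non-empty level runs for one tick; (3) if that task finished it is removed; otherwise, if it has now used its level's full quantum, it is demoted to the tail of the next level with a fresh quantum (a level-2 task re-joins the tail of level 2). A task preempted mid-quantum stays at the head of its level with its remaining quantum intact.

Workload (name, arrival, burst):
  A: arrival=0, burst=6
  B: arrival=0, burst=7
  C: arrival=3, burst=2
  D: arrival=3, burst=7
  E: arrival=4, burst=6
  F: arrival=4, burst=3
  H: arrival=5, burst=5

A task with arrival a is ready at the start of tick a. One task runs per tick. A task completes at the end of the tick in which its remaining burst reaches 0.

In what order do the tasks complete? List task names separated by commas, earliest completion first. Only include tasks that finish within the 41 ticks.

t=0: L0/L1/L2 = AB/-/- → run A
t=1: L0/L1/L2 = AB/-/- → run A
t=2: L0/L1/L2 = AB/-/- → run A
t=3: L0/L1/L2 = ABCD/-/- → run A
t=4: L0/L1/L2 = BCDEF/A/- → run B
t=5: L0/L1/L2 = BCDEFH/A/- → run B
t=6: L0/L1/L2 = BCDEFH/A/- → run B
t=7: L0/L1/L2 = BCDEFH/A/- → run B
t=8: L0/L1/L2 = CDEFH/AB/- → run C
t=9: L0/L1/L2 = CDEFH/AB/- → run C
t=10: L0/L1/L2 = DEFH/AB/- → run D
t=11: L0/L1/L2 = DEFH/AB/- → run D
t=12: L0/L1/L2 = DEFH/AB/- → run D
t=13: L0/L1/L2 = DEFH/AB/- → run D
t=14: L0/L1/L2 = EFH/ABD/- → run E
t=15: L0/L1/L2 = EFH/ABD/- → run E
t=16: L0/L1/L2 = EFH/ABD/- → run E
t=17: L0/L1/L2 = EFH/ABD/- → run E
t=18: L0/L1/L2 = FH/ABDE/- → run F
t=19: L0/L1/L2 = FH/ABDE/- → run F
t=20: L0/L1/L2 = FH/ABDE/- → run F
t=21: L0/L1/L2 = H/ABDE/- → run H
t=22: L0/L1/L2 = H/ABDE/- → run H
t=23: L0/L1/L2 = H/ABDE/- → run H
t=24: L0/L1/L2 = H/ABDE/- → run H
t=25: L0/L1/L2 = -/ABDEH/- → run A
t=26: L0/L1/L2 = -/ABDEH/- → run A
t=27: L0/L1/L2 = -/BDEH/- → run B
t=28: L0/L1/L2 = -/BDEH/- → run B
t=29: L0/L1/L2 = -/BDEH/- → run B
t=30: L0/L1/L2 = -/DEH/- → run D
t=31: L0/L1/L2 = -/DEH/- → run D
t=32: L0/L1/L2 = -/DEH/- → run D
t=33: L0/L1/L2 = -/EH/- → run E
t=34: L0/L1/L2 = -/EH/- → run E
t=35: L0/L1/L2 = -/H/- → run H
t=36: (idle)
t=37: (idle)
t=38: (idle)
t=39: (idle)
t=40: (idle)

completion order = C, F, A, B, D, E, H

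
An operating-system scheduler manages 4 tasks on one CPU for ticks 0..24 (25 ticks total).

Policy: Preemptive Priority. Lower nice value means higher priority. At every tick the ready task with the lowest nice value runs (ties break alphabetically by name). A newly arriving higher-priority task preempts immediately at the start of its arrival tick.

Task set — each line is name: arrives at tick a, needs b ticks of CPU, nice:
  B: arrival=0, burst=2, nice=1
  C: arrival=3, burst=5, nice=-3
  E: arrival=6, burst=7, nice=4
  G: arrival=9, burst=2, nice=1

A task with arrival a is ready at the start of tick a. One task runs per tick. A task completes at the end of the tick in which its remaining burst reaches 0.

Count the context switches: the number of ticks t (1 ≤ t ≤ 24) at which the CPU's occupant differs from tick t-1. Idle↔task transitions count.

t=0: ready={B} → run B
t=1: ready={B} → run B
t=2: (idle)
t=3: ready={C} → run C
t=4: ready={C} → run C
t=5: ready={C} → run C
t=6: ready={C,E} → run C
t=7: ready={C,E} → run C
t=8: ready={E} → run E
t=9: ready={E,G} → run G
t=10: ready={E,G} → run G
t=11: ready={E} → run E
t=12: ready={E} → run E
t=13: ready={E} → run E
t=14: ready={E} → run E
t=15: ready={E} → run E
t=16: ready={E} → run E
t=17: (idle)
t=18: (idle)
t=19: (idle)
t=20: (idle)
t=21: (idle)
t=22: (idle)
t=23: (idle)
t=24: (idle)

context switches = 6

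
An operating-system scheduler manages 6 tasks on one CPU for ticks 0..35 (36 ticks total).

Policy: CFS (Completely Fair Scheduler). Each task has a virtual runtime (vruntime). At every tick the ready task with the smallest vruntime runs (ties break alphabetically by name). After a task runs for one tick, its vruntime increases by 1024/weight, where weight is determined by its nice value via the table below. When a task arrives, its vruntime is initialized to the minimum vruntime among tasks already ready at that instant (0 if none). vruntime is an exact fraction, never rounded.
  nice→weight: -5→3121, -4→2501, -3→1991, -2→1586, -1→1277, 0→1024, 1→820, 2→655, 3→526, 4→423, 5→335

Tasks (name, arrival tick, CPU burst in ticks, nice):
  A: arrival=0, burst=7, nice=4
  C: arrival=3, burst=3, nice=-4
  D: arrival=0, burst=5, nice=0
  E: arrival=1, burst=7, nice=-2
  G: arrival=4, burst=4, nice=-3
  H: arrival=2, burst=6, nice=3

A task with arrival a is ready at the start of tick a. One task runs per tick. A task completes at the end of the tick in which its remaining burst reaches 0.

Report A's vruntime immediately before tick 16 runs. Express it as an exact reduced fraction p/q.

vruntime(A, start of tick 16) = 1024/423

t=0: vr[A=0 D=0] → run A
t=1: vr[A=1024/423 D=0 E=0] → run D
t=2: vr[A=1024/423 D=1 E=0 H=0] → run E
t=3: vr[A=1024/423 C=0 D=1 E=512/793 H=0] → run C
t=4: vr[A=1024/423 C=1024/2501 D=1 E=512/793 G=0 H=0] → run G
t=5: vr[A=1024/423 C=1024/2501 D=1 E=512/793 G=1024/1991 H=0] → run H
t=6: vr[A=1024/423 C=1024/2501 D=1 E=512/793 G=1024/1991 H=512/263] → run C
t=7: vr[A=1024/423 C=2048/2501 D=1 E=512/793 G=1024/1991 H=512/263] → run G
t=8: vr[A=1024/423 C=2048/2501 D=1 E=512/793 G=2048/1991 H=512/263] → run E
t=9: vr[A=1024/423 C=2048/2501 D=1 E=1024/793 G=2048/1991 H=512/263] → run C
t=10: vr[A=1024/423 D=1 E=1024/793 G=2048/1991 H=512/263] → run D
t=11: vr[A=1024/423 D=2 E=1024/793 G=2048/1991 H=512/263] → run G
t=12: vr[A=1024/423 D=2 E=1024/793 G=3072/1991 H=512/263] → run E
t=13: vr[A=1024/423 D=2 E=1536/793 G=3072/1991 H=512/263] → run G
t=14: vr[A=1024/423 D=2 E=1536/793 H=512/263] → run E
t=15: vr[A=1024/423 D=2 E=2048/793 H=512/263] → run H
t=16: vr[A=1024/423 D=2 E=2048/793 H=1024/263] → run D
t=17: vr[A=1024/423 D=3 E=2048/793 H=1024/263] → run A
t=18: vr[A=2048/423 D=3 E=2048/793 H=1024/263] → run E
t=19: vr[A=2048/423 D=3 E=2560/793 H=1024/263] → run D
t=20: vr[A=2048/423 D=4 E=2560/793 H=1024/263] → run E
t=21: vr[A=2048/423 D=4 E=3072/793 H=1024/263] → run E
t=22: vr[A=2048/423 D=4 H=1024/263] → run H
t=23: vr[A=2048/423 D=4 H=1536/263] → run D
t=24: vr[A=2048/423 H=1536/263] → run A
t=25: vr[A=1024/141 H=1536/263] → run H
t=26: vr[A=1024/141 H=2048/263] → run A
t=27: vr[A=4096/423 H=2048/263] → run H
t=28: vr[A=4096/423 H=2560/263] → run A
t=29: vr[A=5120/423 H=2560/263] → run H
t=30: vr[A=5120/423] → run A
t=31: vr[A=2048/141] → run A
t=32: (idle)
t=33: (idle)
t=34: (idle)
t=35: (idle)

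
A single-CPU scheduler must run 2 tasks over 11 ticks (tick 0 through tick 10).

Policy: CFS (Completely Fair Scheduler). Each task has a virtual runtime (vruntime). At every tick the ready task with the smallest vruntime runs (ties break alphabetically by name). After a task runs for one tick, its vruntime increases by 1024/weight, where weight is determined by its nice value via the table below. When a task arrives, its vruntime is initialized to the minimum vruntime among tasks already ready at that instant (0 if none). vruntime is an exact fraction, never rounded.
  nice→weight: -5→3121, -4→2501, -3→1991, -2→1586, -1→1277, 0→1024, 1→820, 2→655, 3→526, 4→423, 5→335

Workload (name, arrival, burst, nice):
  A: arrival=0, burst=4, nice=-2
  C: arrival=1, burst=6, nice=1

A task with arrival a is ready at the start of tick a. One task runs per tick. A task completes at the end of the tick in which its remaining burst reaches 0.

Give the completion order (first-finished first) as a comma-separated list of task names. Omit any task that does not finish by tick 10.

completion order = A, C

t=0: vr[A=0] → run A
t=1: vr[A=512/793 C=512/793] → run A
t=2: vr[A=1024/793 C=512/793] → run C
t=3: vr[A=1024/793 C=307968/162565] → run A
t=4: vr[A=1536/793 C=307968/162565] → run C
t=5: vr[A=1536/793 C=510976/162565] → run A
t=6: vr[C=510976/162565] → run C
t=7: vr[C=713984/162565] → run C
t=8: vr[C=916992/162565] → run C
t=9: vr[C=224000/32513] → run C
t=10: (idle)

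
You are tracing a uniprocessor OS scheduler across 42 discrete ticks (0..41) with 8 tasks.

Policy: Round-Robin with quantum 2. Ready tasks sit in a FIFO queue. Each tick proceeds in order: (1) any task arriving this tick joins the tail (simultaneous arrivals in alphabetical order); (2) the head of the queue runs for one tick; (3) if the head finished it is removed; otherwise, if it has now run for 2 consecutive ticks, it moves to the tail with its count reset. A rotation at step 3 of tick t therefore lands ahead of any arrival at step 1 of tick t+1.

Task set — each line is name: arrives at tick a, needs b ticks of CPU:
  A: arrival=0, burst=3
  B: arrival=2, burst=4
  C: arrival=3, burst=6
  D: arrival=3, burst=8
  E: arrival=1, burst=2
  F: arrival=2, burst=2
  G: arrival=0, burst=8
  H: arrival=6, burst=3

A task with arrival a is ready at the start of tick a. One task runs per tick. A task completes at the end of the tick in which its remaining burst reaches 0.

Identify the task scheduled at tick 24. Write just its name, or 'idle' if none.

running at tick 24 = D

t=0: queue=[A,G] q_used=0 → run A
t=1: queue=[A,G,E] q_used=1 → run A
t=2: queue=[G,E,A,B,F] q_used=0 → run G
t=3: queue=[G,E,A,B,F,C,D] q_used=1 → run G
t=4: queue=[E,A,B,F,C,D,G] q_used=0 → run E
t=5: queue=[E,A,B,F,C,D,G] q_used=1 → run E
t=6: queue=[A,B,F,C,D,G,H] q_used=0 → run A
t=7: queue=[B,F,C,D,G,H] q_used=0 → run B
t=8: queue=[B,F,C,D,G,H] q_used=1 → run B
t=9: queue=[F,C,D,G,H,B] q_used=0 → run F
t=10: queue=[F,C,D,G,H,B] q_used=1 → run F
t=11: queue=[C,D,G,H,B] q_used=0 → run C
t=12: queue=[C,D,G,H,B] q_used=1 → run C
t=13: queue=[D,G,H,B,C] q_used=0 → run D
t=14: queue=[D,G,H,B,C] q_used=1 → run D
t=15: queue=[G,H,B,C,D] q_used=0 → run G
t=16: queue=[G,H,B,C,D] q_used=1 → run G
t=17: queue=[H,B,C,D,G] q_used=0 → run H
t=18: queue=[H,B,C,D,G] q_used=1 → run H
t=19: queue=[B,C,D,G,H] q_used=0 → run B
t=20: queue=[B,C,D,G,H] q_used=1 → run B
t=21: queue=[C,D,G,H] q_used=0 → run C
t=22: queue=[C,D,G,H] q_used=1 → run C
t=23: queue=[D,G,H,C] q_used=0 → run D
t=24: queue=[D,G,H,C] q_used=1 → run D
t=25: queue=[G,H,C,D] q_used=0 → run G
t=26: queue=[G,H,C,D] q_used=1 → run G
t=27: queue=[H,C,D,G] q_used=0 → run H
t=28: queue=[C,D,G] q_used=0 → run C
t=29: queue=[C,D,G] q_used=1 → run C
t=30: queue=[D,G] q_used=0 → run D
t=31: queue=[D,G] q_used=1 → run D
t=32: queue=[G,D] q_used=0 → run G
t=33: queue=[G,D] q_used=1 → run G
t=34: queue=[D] q_used=0 → run D
t=35: queue=[D] q_used=1 → run D
t=36: (idle)
t=37: (idle)
t=38: (idle)
t=39: (idle)
t=40: (idle)
t=41: (idle)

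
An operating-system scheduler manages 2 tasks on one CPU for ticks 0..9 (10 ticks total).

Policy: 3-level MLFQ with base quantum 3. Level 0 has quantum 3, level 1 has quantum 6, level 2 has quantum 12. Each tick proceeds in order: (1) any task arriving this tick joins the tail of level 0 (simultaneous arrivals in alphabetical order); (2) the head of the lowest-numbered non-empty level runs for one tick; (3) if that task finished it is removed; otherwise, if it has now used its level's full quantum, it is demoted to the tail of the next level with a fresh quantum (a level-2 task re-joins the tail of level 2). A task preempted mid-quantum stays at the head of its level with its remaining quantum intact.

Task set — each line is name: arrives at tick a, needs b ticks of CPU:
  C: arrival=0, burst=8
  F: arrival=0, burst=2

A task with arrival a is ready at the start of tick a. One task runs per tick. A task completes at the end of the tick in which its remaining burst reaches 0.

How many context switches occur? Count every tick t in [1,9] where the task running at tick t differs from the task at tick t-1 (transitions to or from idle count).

t=0: L0/L1/L2 = CF/-/- → run C
t=1: L0/L1/L2 = CF/-/- → run C
t=2: L0/L1/L2 = CF/-/- → run C
t=3: L0/L1/L2 = F/C/- → run F
t=4: L0/L1/L2 = F/C/- → run F
t=5: L0/L1/L2 = -/C/- → run C
t=6: L0/L1/L2 = -/C/- → run C
t=7: L0/L1/L2 = -/C/- → run C
t=8: L0/L1/L2 = -/C/- → run C
t=9: L0/L1/L2 = -/C/- → run C

context switches = 2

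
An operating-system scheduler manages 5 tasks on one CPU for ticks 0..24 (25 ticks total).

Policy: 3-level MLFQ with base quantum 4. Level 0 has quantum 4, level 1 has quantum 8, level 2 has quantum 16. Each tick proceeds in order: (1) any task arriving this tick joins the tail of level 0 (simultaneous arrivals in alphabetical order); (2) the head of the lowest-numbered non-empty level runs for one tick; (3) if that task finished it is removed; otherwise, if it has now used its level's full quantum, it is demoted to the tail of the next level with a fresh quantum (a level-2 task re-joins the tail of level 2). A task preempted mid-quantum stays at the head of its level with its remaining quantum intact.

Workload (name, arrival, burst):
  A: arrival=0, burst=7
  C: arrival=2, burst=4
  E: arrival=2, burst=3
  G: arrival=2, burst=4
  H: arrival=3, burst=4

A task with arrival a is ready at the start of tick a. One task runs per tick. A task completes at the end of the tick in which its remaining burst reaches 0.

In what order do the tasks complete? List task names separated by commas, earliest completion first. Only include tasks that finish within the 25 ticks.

completion order = C, E, G, H, A

t=0: L0/L1/L2 = A/-/- → run A
t=1: L0/L1/L2 = A/-/- → run A
t=2: L0/L1/L2 = ACEG/-/- → run A
t=3: L0/L1/L2 = ACEGH/-/- → run A
t=4: L0/L1/L2 = CEGH/A/- → run C
t=5: L0/L1/L2 = CEGH/A/- → run C
t=6: L0/L1/L2 = CEGH/A/- → run C
t=7: L0/L1/L2 = CEGH/A/- → run C
t=8: L0/L1/L2 = EGH/A/- → run E
t=9: L0/L1/L2 = EGH/A/- → run E
t=10: L0/L1/L2 = EGH/A/- → run E
t=11: L0/L1/L2 = GH/A/- → run G
t=12: L0/L1/L2 = GH/A/- → run G
t=13: L0/L1/L2 = GH/A/- → run G
t=14: L0/L1/L2 = GH/A/- → run G
t=15: L0/L1/L2 = H/A/- → run H
t=16: L0/L1/L2 = H/A/- → run H
t=17: L0/L1/L2 = H/A/- → run H
t=18: L0/L1/L2 = H/A/- → run H
t=19: L0/L1/L2 = -/A/- → run A
t=20: L0/L1/L2 = -/A/- → run A
t=21: L0/L1/L2 = -/A/- → run A
t=22: (idle)
t=23: (idle)
t=24: (idle)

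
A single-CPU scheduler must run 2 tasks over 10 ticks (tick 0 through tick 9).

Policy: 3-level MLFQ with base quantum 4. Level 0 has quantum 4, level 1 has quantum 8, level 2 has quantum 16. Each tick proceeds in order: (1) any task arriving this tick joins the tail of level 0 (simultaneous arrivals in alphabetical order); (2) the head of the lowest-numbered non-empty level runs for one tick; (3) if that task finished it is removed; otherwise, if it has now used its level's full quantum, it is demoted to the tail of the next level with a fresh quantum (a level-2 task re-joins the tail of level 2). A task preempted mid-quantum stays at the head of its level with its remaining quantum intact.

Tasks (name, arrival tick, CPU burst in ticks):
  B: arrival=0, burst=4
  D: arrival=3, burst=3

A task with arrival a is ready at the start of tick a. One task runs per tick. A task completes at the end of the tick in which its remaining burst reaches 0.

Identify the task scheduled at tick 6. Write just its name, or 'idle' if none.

running at tick 6 = D

t=0: L0/L1/L2 = B/-/- → run B
t=1: L0/L1/L2 = B/-/- → run B
t=2: L0/L1/L2 = B/-/- → run B
t=3: L0/L1/L2 = BD/-/- → run B
t=4: L0/L1/L2 = D/-/- → run D
t=5: L0/L1/L2 = D/-/- → run D
t=6: L0/L1/L2 = D/-/- → run D
t=7: (idle)
t=8: (idle)
t=9: (idle)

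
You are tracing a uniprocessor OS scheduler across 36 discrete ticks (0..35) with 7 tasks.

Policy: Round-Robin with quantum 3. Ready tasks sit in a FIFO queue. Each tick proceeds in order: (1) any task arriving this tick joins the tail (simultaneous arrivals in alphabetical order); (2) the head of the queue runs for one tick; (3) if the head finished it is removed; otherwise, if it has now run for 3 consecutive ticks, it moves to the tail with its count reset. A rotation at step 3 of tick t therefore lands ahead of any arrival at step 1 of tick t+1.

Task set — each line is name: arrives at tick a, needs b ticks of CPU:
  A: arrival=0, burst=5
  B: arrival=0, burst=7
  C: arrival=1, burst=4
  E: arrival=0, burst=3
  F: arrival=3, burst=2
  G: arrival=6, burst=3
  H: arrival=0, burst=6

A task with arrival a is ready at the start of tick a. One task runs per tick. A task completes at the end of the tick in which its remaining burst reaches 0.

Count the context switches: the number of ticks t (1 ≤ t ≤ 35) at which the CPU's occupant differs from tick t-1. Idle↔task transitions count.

t=0: queue=[A,B,E,H] q_used=0 → run A
t=1: queue=[A,B,E,H,C] q_used=1 → run A
t=2: queue=[A,B,E,H,C] q_used=2 → run A
t=3: queue=[B,E,H,C,A,F] q_used=0 → run B
t=4: queue=[B,E,H,C,A,F] q_used=1 → run B
t=5: queue=[B,E,H,C,A,F] q_used=2 → run B
t=6: queue=[E,H,C,A,F,B,G] q_used=0 → run E
t=7: queue=[E,H,C,A,F,B,G] q_used=1 → run E
t=8: queue=[E,H,C,A,F,B,G] q_used=2 → run E
t=9: queue=[H,C,A,F,B,G] q_used=0 → run H
t=10: queue=[H,C,A,F,B,G] q_used=1 → run H
t=11: queue=[H,C,A,F,B,G] q_used=2 → run H
t=12: queue=[C,A,F,B,G,H] q_used=0 → run C
t=13: queue=[C,A,F,B,G,H] q_used=1 → run C
t=14: queue=[C,A,F,B,G,H] q_used=2 → run C
t=15: queue=[A,F,B,G,H,C] q_used=0 → run A
t=16: queue=[A,F,B,G,H,C] q_used=1 → run A
t=17: queue=[F,B,G,H,C] q_used=0 → run F
t=18: queue=[F,B,G,H,C] q_used=1 → run F
t=19: queue=[B,G,H,C] q_used=0 → run B
t=20: queue=[B,G,H,C] q_used=1 → run B
t=21: queue=[B,G,H,C] q_used=2 → run B
t=22: queue=[G,H,C,B] q_used=0 → run G
t=23: queue=[G,H,C,B] q_used=1 → run G
t=24: queue=[G,H,C,B] q_used=2 → run G
t=25: queue=[H,C,B] q_used=0 → run H
t=26: queue=[H,C,B] q_used=1 → run H
t=27: queue=[H,C,B] q_used=2 → run H
t=28: queue=[C,B] q_used=0 → run C
t=29: queue=[B] q_used=0 → run B
t=30: (idle)
t=31: (idle)
t=32: (idle)
t=33: (idle)
t=34: (idle)
t=35: (idle)

context switches = 12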